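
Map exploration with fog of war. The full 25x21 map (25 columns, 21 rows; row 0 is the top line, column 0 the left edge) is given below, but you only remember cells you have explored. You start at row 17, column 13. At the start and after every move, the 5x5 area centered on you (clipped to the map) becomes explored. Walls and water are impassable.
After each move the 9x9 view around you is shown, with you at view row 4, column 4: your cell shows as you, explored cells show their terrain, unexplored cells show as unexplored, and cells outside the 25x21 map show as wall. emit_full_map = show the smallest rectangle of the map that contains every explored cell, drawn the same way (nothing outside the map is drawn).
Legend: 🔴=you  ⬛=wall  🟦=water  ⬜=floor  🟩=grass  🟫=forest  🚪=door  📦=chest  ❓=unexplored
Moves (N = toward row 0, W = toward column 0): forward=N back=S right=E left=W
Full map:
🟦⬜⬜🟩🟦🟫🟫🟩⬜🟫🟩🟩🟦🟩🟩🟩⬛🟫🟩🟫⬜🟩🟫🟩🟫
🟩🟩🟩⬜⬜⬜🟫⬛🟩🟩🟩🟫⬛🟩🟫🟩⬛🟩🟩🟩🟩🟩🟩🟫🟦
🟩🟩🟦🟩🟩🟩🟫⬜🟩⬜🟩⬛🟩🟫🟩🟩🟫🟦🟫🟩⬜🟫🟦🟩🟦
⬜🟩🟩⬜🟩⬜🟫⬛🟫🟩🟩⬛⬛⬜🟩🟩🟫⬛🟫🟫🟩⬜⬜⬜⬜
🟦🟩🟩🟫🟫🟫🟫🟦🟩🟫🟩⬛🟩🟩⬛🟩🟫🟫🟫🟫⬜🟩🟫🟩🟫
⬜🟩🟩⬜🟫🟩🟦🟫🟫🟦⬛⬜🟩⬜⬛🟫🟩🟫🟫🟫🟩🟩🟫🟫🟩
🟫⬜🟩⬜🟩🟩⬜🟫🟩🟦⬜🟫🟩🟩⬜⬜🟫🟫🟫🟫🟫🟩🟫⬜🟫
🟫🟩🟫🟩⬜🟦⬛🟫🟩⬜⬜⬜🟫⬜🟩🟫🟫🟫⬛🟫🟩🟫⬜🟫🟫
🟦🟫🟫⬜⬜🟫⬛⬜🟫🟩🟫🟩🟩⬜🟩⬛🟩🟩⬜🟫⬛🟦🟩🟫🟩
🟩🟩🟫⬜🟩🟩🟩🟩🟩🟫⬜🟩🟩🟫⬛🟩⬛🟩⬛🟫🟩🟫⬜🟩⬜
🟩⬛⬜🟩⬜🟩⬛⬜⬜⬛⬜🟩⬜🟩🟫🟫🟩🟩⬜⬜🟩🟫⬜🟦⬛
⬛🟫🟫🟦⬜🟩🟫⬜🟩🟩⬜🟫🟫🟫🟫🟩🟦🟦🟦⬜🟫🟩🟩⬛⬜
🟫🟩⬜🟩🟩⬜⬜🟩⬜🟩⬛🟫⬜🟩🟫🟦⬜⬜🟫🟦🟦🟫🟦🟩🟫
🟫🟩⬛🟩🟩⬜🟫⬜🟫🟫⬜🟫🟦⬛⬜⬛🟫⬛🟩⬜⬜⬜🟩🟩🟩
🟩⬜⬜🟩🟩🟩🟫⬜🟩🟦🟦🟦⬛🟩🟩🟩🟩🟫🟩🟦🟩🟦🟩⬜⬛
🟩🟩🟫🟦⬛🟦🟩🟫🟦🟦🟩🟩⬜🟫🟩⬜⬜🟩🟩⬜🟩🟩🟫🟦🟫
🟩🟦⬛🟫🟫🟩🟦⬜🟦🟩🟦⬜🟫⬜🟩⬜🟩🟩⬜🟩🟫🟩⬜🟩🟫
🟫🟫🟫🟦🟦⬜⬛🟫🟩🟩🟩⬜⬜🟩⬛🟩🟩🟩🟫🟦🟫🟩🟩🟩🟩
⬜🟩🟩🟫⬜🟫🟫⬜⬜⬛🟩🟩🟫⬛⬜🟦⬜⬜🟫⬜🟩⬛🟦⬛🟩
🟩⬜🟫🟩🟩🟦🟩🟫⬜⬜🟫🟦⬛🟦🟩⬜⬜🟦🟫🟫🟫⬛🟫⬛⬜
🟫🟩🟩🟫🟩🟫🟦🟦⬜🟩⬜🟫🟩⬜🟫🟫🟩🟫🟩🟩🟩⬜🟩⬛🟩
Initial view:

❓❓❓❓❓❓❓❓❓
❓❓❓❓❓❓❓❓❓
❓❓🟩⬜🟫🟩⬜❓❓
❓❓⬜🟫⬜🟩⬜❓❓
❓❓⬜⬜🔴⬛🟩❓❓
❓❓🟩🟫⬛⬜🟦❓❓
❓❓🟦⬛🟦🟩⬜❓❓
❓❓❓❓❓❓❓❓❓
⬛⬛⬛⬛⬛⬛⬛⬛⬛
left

❓❓❓❓❓❓❓❓❓
❓❓❓❓❓❓❓❓❓
❓❓🟩🟩⬜🟫🟩⬜❓
❓❓🟦⬜🟫⬜🟩⬜❓
❓❓🟩⬜🔴🟩⬛🟩❓
❓❓🟩🟩🟫⬛⬜🟦❓
❓❓🟫🟦⬛🟦🟩⬜❓
❓❓❓❓❓❓❓❓❓
⬛⬛⬛⬛⬛⬛⬛⬛⬛

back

❓❓❓❓❓❓❓❓❓
❓❓🟩🟩⬜🟫🟩⬜❓
❓❓🟦⬜🟫⬜🟩⬜❓
❓❓🟩⬜⬜🟩⬛🟩❓
❓❓🟩🟩🔴⬛⬜🟦❓
❓❓🟫🟦⬛🟦🟩⬜❓
❓❓⬜🟫🟩⬜🟫❓❓
⬛⬛⬛⬛⬛⬛⬛⬛⬛
⬛⬛⬛⬛⬛⬛⬛⬛⬛

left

❓❓❓❓❓❓❓❓❓
❓❓❓🟩🟩⬜🟫🟩⬜
❓❓🟩🟦⬜🟫⬜🟩⬜
❓❓🟩🟩⬜⬜🟩⬛🟩
❓❓⬛🟩🔴🟫⬛⬜🟦
❓❓⬜🟫🟦⬛🟦🟩⬜
❓❓🟩⬜🟫🟩⬜🟫❓
⬛⬛⬛⬛⬛⬛⬛⬛⬛
⬛⬛⬛⬛⬛⬛⬛⬛⬛

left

❓❓❓❓❓❓❓❓❓
❓❓❓❓🟩🟩⬜🟫🟩
❓❓🟦🟩🟦⬜🟫⬜🟩
❓❓🟩🟩🟩⬜⬜🟩⬛
❓❓⬜⬛🔴🟩🟫⬛⬜
❓❓⬜⬜🟫🟦⬛🟦🟩
❓❓⬜🟩⬜🟫🟩⬜🟫
⬛⬛⬛⬛⬛⬛⬛⬛⬛
⬛⬛⬛⬛⬛⬛⬛⬛⬛

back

❓❓❓❓🟩🟩⬜🟫🟩
❓❓🟦🟩🟦⬜🟫⬜🟩
❓❓🟩🟩🟩⬜⬜🟩⬛
❓❓⬜⬛🟩🟩🟫⬛⬜
❓❓⬜⬜🔴🟦⬛🟦🟩
❓❓⬜🟩⬜🟫🟩⬜🟫
⬛⬛⬛⬛⬛⬛⬛⬛⬛
⬛⬛⬛⬛⬛⬛⬛⬛⬛
⬛⬛⬛⬛⬛⬛⬛⬛⬛

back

❓❓🟦🟩🟦⬜🟫⬜🟩
❓❓🟩🟩🟩⬜⬜🟩⬛
❓❓⬜⬛🟩🟩🟫⬛⬜
❓❓⬜⬜🟫🟦⬛🟦🟩
❓❓⬜🟩🔴🟫🟩⬜🟫
⬛⬛⬛⬛⬛⬛⬛⬛⬛
⬛⬛⬛⬛⬛⬛⬛⬛⬛
⬛⬛⬛⬛⬛⬛⬛⬛⬛
⬛⬛⬛⬛⬛⬛⬛⬛⬛

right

❓🟦🟩🟦⬜🟫⬜🟩⬜
❓🟩🟩🟩⬜⬜🟩⬛🟩
❓⬜⬛🟩🟩🟫⬛⬜🟦
❓⬜⬜🟫🟦⬛🟦🟩⬜
❓⬜🟩⬜🔴🟩⬜🟫❓
⬛⬛⬛⬛⬛⬛⬛⬛⬛
⬛⬛⬛⬛⬛⬛⬛⬛⬛
⬛⬛⬛⬛⬛⬛⬛⬛⬛
⬛⬛⬛⬛⬛⬛⬛⬛⬛

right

🟦🟩🟦⬜🟫⬜🟩⬜❓
🟩🟩🟩⬜⬜🟩⬛🟩❓
⬜⬛🟩🟩🟫⬛⬜🟦❓
⬜⬜🟫🟦⬛🟦🟩⬜❓
⬜🟩⬜🟫🔴⬜🟫❓❓
⬛⬛⬛⬛⬛⬛⬛⬛⬛
⬛⬛⬛⬛⬛⬛⬛⬛⬛
⬛⬛⬛⬛⬛⬛⬛⬛⬛
⬛⬛⬛⬛⬛⬛⬛⬛⬛

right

🟩🟦⬜🟫⬜🟩⬜❓❓
🟩🟩⬜⬜🟩⬛🟩❓❓
⬛🟩🟩🟫⬛⬜🟦❓❓
⬜🟫🟦⬛🟦🟩⬜❓❓
🟩⬜🟫🟩🔴🟫🟫❓❓
⬛⬛⬛⬛⬛⬛⬛⬛⬛
⬛⬛⬛⬛⬛⬛⬛⬛⬛
⬛⬛⬛⬛⬛⬛⬛⬛⬛
⬛⬛⬛⬛⬛⬛⬛⬛⬛

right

🟦⬜🟫⬜🟩⬜❓❓❓
🟩⬜⬜🟩⬛🟩❓❓❓
🟩🟩🟫⬛⬜🟦⬜❓❓
🟫🟦⬛🟦🟩⬜⬜❓❓
⬜🟫🟩⬜🔴🟫🟩❓❓
⬛⬛⬛⬛⬛⬛⬛⬛⬛
⬛⬛⬛⬛⬛⬛⬛⬛⬛
⬛⬛⬛⬛⬛⬛⬛⬛⬛
⬛⬛⬛⬛⬛⬛⬛⬛⬛

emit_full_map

❓❓🟩🟩⬜🟫🟩⬜❓
🟦🟩🟦⬜🟫⬜🟩⬜❓
🟩🟩🟩⬜⬜🟩⬛🟩❓
⬜⬛🟩🟩🟫⬛⬜🟦⬜
⬜⬜🟫🟦⬛🟦🟩⬜⬜
⬜🟩⬜🟫🟩⬜🔴🟫🟩

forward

🟩🟩⬜🟫🟩⬜❓❓❓
🟦⬜🟫⬜🟩⬜❓❓❓
🟩⬜⬜🟩⬛🟩🟩❓❓
🟩🟩🟫⬛⬜🟦⬜❓❓
🟫🟦⬛🟦🔴⬜⬜❓❓
⬜🟫🟩⬜🟫🟫🟩❓❓
⬛⬛⬛⬛⬛⬛⬛⬛⬛
⬛⬛⬛⬛⬛⬛⬛⬛⬛
⬛⬛⬛⬛⬛⬛⬛⬛⬛

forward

❓❓❓❓❓❓❓❓❓
🟩🟩⬜🟫🟩⬜❓❓❓
🟦⬜🟫⬜🟩⬜🟩❓❓
🟩⬜⬜🟩⬛🟩🟩❓❓
🟩🟩🟫⬛🔴🟦⬜❓❓
🟫🟦⬛🟦🟩⬜⬜❓❓
⬜🟫🟩⬜🟫🟫🟩❓❓
⬛⬛⬛⬛⬛⬛⬛⬛⬛
⬛⬛⬛⬛⬛⬛⬛⬛⬛

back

🟩🟩⬜🟫🟩⬜❓❓❓
🟦⬜🟫⬜🟩⬜🟩❓❓
🟩⬜⬜🟩⬛🟩🟩❓❓
🟩🟩🟫⬛⬜🟦⬜❓❓
🟫🟦⬛🟦🔴⬜⬜❓❓
⬜🟫🟩⬜🟫🟫🟩❓❓
⬛⬛⬛⬛⬛⬛⬛⬛⬛
⬛⬛⬛⬛⬛⬛⬛⬛⬛
⬛⬛⬛⬛⬛⬛⬛⬛⬛

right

🟩⬜🟫🟩⬜❓❓❓❓
⬜🟫⬜🟩⬜🟩❓❓❓
⬜⬜🟩⬛🟩🟩🟩❓❓
🟩🟫⬛⬜🟦⬜⬜❓❓
🟦⬛🟦🟩🔴⬜🟦❓❓
🟫🟩⬜🟫🟫🟩🟫❓❓
⬛⬛⬛⬛⬛⬛⬛⬛⬛
⬛⬛⬛⬛⬛⬛⬛⬛⬛
⬛⬛⬛⬛⬛⬛⬛⬛⬛

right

⬜🟫🟩⬜❓❓❓❓❓
🟫⬜🟩⬜🟩❓❓❓❓
⬜🟩⬛🟩🟩🟩🟫❓❓
🟫⬛⬜🟦⬜⬜🟫❓❓
⬛🟦🟩⬜🔴🟦🟫❓❓
🟩⬜🟫🟫🟩🟫🟩❓❓
⬛⬛⬛⬛⬛⬛⬛⬛⬛
⬛⬛⬛⬛⬛⬛⬛⬛⬛
⬛⬛⬛⬛⬛⬛⬛⬛⬛

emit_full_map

❓❓🟩🟩⬜🟫🟩⬜❓❓❓
🟦🟩🟦⬜🟫⬜🟩⬜🟩❓❓
🟩🟩🟩⬜⬜🟩⬛🟩🟩🟩🟫
⬜⬛🟩🟩🟫⬛⬜🟦⬜⬜🟫
⬜⬜🟫🟦⬛🟦🟩⬜🔴🟦🟫
⬜🟩⬜🟫🟩⬜🟫🟫🟩🟫🟩

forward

❓❓❓❓❓❓❓❓❓
⬜🟫🟩⬜❓❓❓❓❓
🟫⬜🟩⬜🟩🟩⬜❓❓
⬜🟩⬛🟩🟩🟩🟫❓❓
🟫⬛⬜🟦🔴⬜🟫❓❓
⬛🟦🟩⬜⬜🟦🟫❓❓
🟩⬜🟫🟫🟩🟫🟩❓❓
⬛⬛⬛⬛⬛⬛⬛⬛⬛
⬛⬛⬛⬛⬛⬛⬛⬛⬛

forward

❓❓❓❓❓❓❓❓❓
❓❓❓❓❓❓❓❓❓
⬜🟫🟩⬜⬜🟩🟩❓❓
🟫⬜🟩⬜🟩🟩⬜❓❓
⬜🟩⬛🟩🔴🟩🟫❓❓
🟫⬛⬜🟦⬜⬜🟫❓❓
⬛🟦🟩⬜⬜🟦🟫❓❓
🟩⬜🟫🟫🟩🟫🟩❓❓
⬛⬛⬛⬛⬛⬛⬛⬛⬛

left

❓❓❓❓❓❓❓❓❓
❓❓❓❓❓❓❓❓❓
🟩⬜🟫🟩⬜⬜🟩🟩❓
⬜🟫⬜🟩⬜🟩🟩⬜❓
⬜⬜🟩⬛🔴🟩🟩🟫❓
🟩🟫⬛⬜🟦⬜⬜🟫❓
🟦⬛🟦🟩⬜⬜🟦🟫❓
🟫🟩⬜🟫🟫🟩🟫🟩❓
⬛⬛⬛⬛⬛⬛⬛⬛⬛

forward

❓❓❓❓❓❓❓❓❓
❓❓❓❓❓❓❓❓❓
❓❓🟩🟩🟩🟩🟫❓❓
🟩⬜🟫🟩⬜⬜🟩🟩❓
⬜🟫⬜🟩🔴🟩🟩⬜❓
⬜⬜🟩⬛🟩🟩🟩🟫❓
🟩🟫⬛⬜🟦⬜⬜🟫❓
🟦⬛🟦🟩⬜⬜🟦🟫❓
🟫🟩⬜🟫🟫🟩🟫🟩❓

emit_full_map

❓❓❓❓❓🟩🟩🟩🟩🟫❓
❓❓🟩🟩⬜🟫🟩⬜⬜🟩🟩
🟦🟩🟦⬜🟫⬜🟩🔴🟩🟩⬜
🟩🟩🟩⬜⬜🟩⬛🟩🟩🟩🟫
⬜⬛🟩🟩🟫⬛⬜🟦⬜⬜🟫
⬜⬜🟫🟦⬛🟦🟩⬜⬜🟦🟫
⬜🟩⬜🟫🟩⬜🟫🟫🟩🟫🟩

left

❓❓❓❓❓❓❓❓❓
❓❓❓❓❓❓❓❓❓
❓❓⬛🟩🟩🟩🟩🟫❓
🟩🟩⬜🟫🟩⬜⬜🟩🟩
🟦⬜🟫⬜🔴⬜🟩🟩⬜
🟩⬜⬜🟩⬛🟩🟩🟩🟫
🟩🟩🟫⬛⬜🟦⬜⬜🟫
🟫🟦⬛🟦🟩⬜⬜🟦🟫
⬜🟫🟩⬜🟫🟫🟩🟫🟩

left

❓❓❓❓❓❓❓❓❓
❓❓❓❓❓❓❓❓❓
❓❓🟦⬛🟩🟩🟩🟩🟫
❓🟩🟩⬜🟫🟩⬜⬜🟩
🟩🟦⬜🟫🔴🟩⬜🟩🟩
🟩🟩⬜⬜🟩⬛🟩🟩🟩
⬛🟩🟩🟫⬛⬜🟦⬜⬜
⬜🟫🟦⬛🟦🟩⬜⬜🟦
🟩⬜🟫🟩⬜🟫🟫🟩🟫

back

❓❓❓❓❓❓❓❓❓
❓❓🟦⬛🟩🟩🟩🟩🟫
❓🟩🟩⬜🟫🟩⬜⬜🟩
🟩🟦⬜🟫⬜🟩⬜🟩🟩
🟩🟩⬜⬜🔴⬛🟩🟩🟩
⬛🟩🟩🟫⬛⬜🟦⬜⬜
⬜🟫🟦⬛🟦🟩⬜⬜🟦
🟩⬜🟫🟩⬜🟫🟫🟩🟫
⬛⬛⬛⬛⬛⬛⬛⬛⬛

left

❓❓❓❓❓❓❓❓❓
❓❓❓🟦⬛🟩🟩🟩🟩
❓❓🟩🟩⬜🟫🟩⬜⬜
🟦🟩🟦⬜🟫⬜🟩⬜🟩
🟩🟩🟩⬜🔴🟩⬛🟩🟩
⬜⬛🟩🟩🟫⬛⬜🟦⬜
⬜⬜🟫🟦⬛🟦🟩⬜⬜
⬜🟩⬜🟫🟩⬜🟫🟫🟩
⬛⬛⬛⬛⬛⬛⬛⬛⬛

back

❓❓❓🟦⬛🟩🟩🟩🟩
❓❓🟩🟩⬜🟫🟩⬜⬜
🟦🟩🟦⬜🟫⬜🟩⬜🟩
🟩🟩🟩⬜⬜🟩⬛🟩🟩
⬜⬛🟩🟩🔴⬛⬜🟦⬜
⬜⬜🟫🟦⬛🟦🟩⬜⬜
⬜🟩⬜🟫🟩⬜🟫🟫🟩
⬛⬛⬛⬛⬛⬛⬛⬛⬛
⬛⬛⬛⬛⬛⬛⬛⬛⬛

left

❓❓❓❓🟦⬛🟩🟩🟩
❓❓❓🟩🟩⬜🟫🟩⬜
❓🟦🟩🟦⬜🟫⬜🟩⬜
❓🟩🟩🟩⬜⬜🟩⬛🟩
❓⬜⬛🟩🔴🟫⬛⬜🟦
❓⬜⬜🟫🟦⬛🟦🟩⬜
❓⬜🟩⬜🟫🟩⬜🟫🟫
⬛⬛⬛⬛⬛⬛⬛⬛⬛
⬛⬛⬛⬛⬛⬛⬛⬛⬛

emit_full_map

❓❓❓🟦⬛🟩🟩🟩🟩🟫❓
❓❓🟩🟩⬜🟫🟩⬜⬜🟩🟩
🟦🟩🟦⬜🟫⬜🟩⬜🟩🟩⬜
🟩🟩🟩⬜⬜🟩⬛🟩🟩🟩🟫
⬜⬛🟩🔴🟫⬛⬜🟦⬜⬜🟫
⬜⬜🟫🟦⬛🟦🟩⬜⬜🟦🟫
⬜🟩⬜🟫🟩⬜🟫🟫🟩🟫🟩

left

❓❓❓❓❓🟦⬛🟩🟩
❓❓❓❓🟩🟩⬜🟫🟩
❓❓🟦🟩🟦⬜🟫⬜🟩
❓❓🟩🟩🟩⬜⬜🟩⬛
❓❓⬜⬛🔴🟩🟫⬛⬜
❓❓⬜⬜🟫🟦⬛🟦🟩
❓❓⬜🟩⬜🟫🟩⬜🟫
⬛⬛⬛⬛⬛⬛⬛⬛⬛
⬛⬛⬛⬛⬛⬛⬛⬛⬛

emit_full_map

❓❓❓🟦⬛🟩🟩🟩🟩🟫❓
❓❓🟩🟩⬜🟫🟩⬜⬜🟩🟩
🟦🟩🟦⬜🟫⬜🟩⬜🟩🟩⬜
🟩🟩🟩⬜⬜🟩⬛🟩🟩🟩🟫
⬜⬛🔴🟩🟫⬛⬜🟦⬜⬜🟫
⬜⬜🟫🟦⬛🟦🟩⬜⬜🟦🟫
⬜🟩⬜🟫🟩⬜🟫🟫🟩🟫🟩


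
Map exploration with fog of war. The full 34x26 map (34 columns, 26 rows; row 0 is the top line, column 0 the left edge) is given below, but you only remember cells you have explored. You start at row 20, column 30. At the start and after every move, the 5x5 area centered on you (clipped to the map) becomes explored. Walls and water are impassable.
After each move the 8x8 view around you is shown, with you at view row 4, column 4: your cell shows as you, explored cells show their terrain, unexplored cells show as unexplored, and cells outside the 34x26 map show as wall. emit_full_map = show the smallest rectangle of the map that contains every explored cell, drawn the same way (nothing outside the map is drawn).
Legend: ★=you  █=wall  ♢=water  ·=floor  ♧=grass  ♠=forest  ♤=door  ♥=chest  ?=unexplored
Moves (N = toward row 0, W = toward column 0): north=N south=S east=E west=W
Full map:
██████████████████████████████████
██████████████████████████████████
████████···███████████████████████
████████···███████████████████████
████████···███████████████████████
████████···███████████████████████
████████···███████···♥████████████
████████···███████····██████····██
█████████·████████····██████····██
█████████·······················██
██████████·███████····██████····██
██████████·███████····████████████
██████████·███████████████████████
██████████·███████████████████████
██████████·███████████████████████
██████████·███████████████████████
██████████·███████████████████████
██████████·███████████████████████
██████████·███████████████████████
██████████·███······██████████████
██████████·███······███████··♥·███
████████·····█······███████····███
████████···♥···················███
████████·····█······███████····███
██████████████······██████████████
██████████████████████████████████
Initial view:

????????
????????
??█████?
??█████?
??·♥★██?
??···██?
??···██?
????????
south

????????
??█████?
??█████?
??·♥·██?
??··★██?
??···██?
??···██?
????????

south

??█████?
??█████?
??·♥·██?
??···██?
??··★██?
??···██?
??█████?
????????

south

??█████?
??·♥·██?
??···██?
??···██?
??··★██?
??█████?
??█████?
████████

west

???█████
???·♥·██
??····██
??····██
??··★·██
??██████
??██████
████████

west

????████
????·♥·█
??█····█
??·····█
??█·★··█
??██████
??██████
████████

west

?????███
?????·♥·
??██····
??······
??██★···
??██████
??██████
████████

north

?????███
?????███
??██··♥·
??██····
??··★···
??██····
??██████
??██████

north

????????
?????███
??██████
??██··♥·
??██★···
??······
??██····
??██████

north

????????
????????
??██████
??██████
??██★·♥·
??██····
??······
??██····

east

????????
????????
?███████
?███████
?██·★♥·█
?██····█
?······█
?██····█

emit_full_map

████████
████████
██·★♥·██
██····██
······██
██····██
████████
████████

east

????????
????????
████████
████████
██··★·██
██····██
······██
██····██

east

????????
????????
███████?
███████?
█··♥★██?
█····██?
·····██?
█····██?

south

????????
███████?
███████?
█··♥·██?
█···★██?
·····██?
█····██?
███████?

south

███████?
███████?
█··♥·██?
█····██?
····★██?
█····██?
███████?
███████?

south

███████?
█··♥·██?
█····██?
·····██?
█···★██?
███████?
███████?
████████

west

████████
██··♥·██
██····██
······██
██··★·██
████████
████████
████████

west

?███████
?██··♥·█
?██····█
?······█
?██·★··█
?███████
?███████
████████

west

??██████
??██··♥·
??██····
??······
??██★···
??██████
??██████
████████

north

??██████
??██████
??██··♥·
??██····
??··★···
??██····
??██████
??██████

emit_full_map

████████
████████
██··♥·██
██····██
··★···██
██····██
████████
████████

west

???█████
???█████
??███··♥
??███···
??··★···
??███···
??██████
???█████

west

????████
????████
??████··
??████··
??··★···
??████··
??██████
????████

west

?????███
?????███
??█████·
??█████·
??··★···
??█████·
??██████
?????███

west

??????██
??????██
??██████
??██████
??··★···
??██████
??██████
??????██

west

???????█
???????█
??██████
??██████
??··★···
??██████
??██████
???????█

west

????????
????????
??·█████
??·█████
??··★···
??·█████
??·█████
????????

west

????????
????????
??··████
??··████
??··★···
??··████
??··████
????????

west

????????
????????
??···███
??···███
??··★···
??···███
??···███
????????

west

????????
????????
??····██
??····██
??··★···
??····██
??····██
????????

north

????????
????????
??····█?
??····██
??··★·██
??······
??····██
??····██

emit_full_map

?????????████████
····█????████████
····███████··♥·██
··★·███████····██
···············██
····███████····██
····█████████████
?????????████████

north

????????
????????
??█████?
??····█?
??··★·██
??····██
??······
??····██

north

????????
????????
??█████?
??█████?
??··★·█?
??····██
??····██
??······

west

????????
????????
??██████
??██████
??··★··█
??·····█
??·····█
???·····

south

????????
??██████
??██████
??·····█
??··★··█
??·····█
??······
???····█

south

??██████
??██████
??·····█
??·····█
??··★··█
??······
??·····█
???····█

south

??██████
??·····█
??·····█
??·····█
??··★···
??·····█
??·····█
????????

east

?██████?
?·····█?
?·····██
?·····██
?···★···
?·····██
?·····██
????????

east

██████??
·····█??
·····███
·····███
····★···
·····███
·····███
????????

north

██████??
██████??
·····██?
·····███
····★███
········
·····███
·····███

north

????????
██████??
███████?
·····██?
····★███
·····███
········
·····███

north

????????
????????
███████?
███████?
····★██?
·····███
·····███
········

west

????????
????????
?███████
?███████
?···★·██
?·····██
?·····██
?·······

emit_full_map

███████???????????
███████???████████
···★·██???████████
·····███████··♥·██
·····███████····██
················██
·····███████····██
·····█████████████
??????????████████

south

????????
?███████
?███████
?·····██
?···★·██
?·····██
?·······
?·····██

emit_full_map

███████???????????
███████???████████
·····██???████████
···★·███████··♥·██
·····███████····██
················██
·····███████····██
·····█████████████
??????????████████


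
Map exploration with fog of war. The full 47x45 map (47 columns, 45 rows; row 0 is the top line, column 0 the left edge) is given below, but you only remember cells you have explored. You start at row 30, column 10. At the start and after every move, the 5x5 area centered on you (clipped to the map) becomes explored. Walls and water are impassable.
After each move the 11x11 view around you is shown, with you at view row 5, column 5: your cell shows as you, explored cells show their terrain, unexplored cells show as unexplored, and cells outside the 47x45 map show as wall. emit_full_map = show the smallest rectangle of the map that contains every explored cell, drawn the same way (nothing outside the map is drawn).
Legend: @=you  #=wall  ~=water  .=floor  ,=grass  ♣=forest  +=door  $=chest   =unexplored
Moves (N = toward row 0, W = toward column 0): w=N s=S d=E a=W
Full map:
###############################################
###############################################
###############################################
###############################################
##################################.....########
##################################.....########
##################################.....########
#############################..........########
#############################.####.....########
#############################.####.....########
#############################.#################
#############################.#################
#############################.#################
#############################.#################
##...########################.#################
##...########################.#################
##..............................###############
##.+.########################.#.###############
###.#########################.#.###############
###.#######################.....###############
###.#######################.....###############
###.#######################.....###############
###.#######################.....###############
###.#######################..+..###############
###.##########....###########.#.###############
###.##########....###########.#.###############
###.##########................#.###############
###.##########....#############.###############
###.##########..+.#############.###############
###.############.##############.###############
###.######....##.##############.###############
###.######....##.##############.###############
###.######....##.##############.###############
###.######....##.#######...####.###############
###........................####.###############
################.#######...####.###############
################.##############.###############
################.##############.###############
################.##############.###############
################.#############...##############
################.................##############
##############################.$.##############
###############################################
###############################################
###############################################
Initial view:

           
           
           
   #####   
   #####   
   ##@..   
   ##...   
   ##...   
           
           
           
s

           
           
   #####   
   #####   
   ##...   
   ##@..   
   ##...   
   ##...   
           
           
           

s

           
   #####   
   #####   
   ##...   
   ##...   
   ##@..   
   ##...   
   .....   
           
           
           

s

   #####   
   #####   
   ##...   
   ##...   
   ##...   
   ##@..   
   .....   
   #####   
           
           
           

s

   #####   
   ##...   
   ##...   
   ##...   
   ##...   
   ..@..   
   #####   
   #####   
           
           
           

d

  #####    
  ##...    
  ##...    
  ##....   
  ##....   
  ...@..   
  ######   
  ######   
           
           
           

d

 #####     
 ##...     
 ##...     
 ##....#   
 ##....#   
 ....@..   
 #######   
 #######   
           
           
           

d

#####      
##...      
##...      
##....##   
##....##   
.....@..   
########   
########   
           
           
           

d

####       
#...       
#...       
#....##.   
#....##.   
.....@..   
#######.   
#######.   
           
           
           

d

###        
...        
...        
....##.#   
....##.#   
.....@..   
######.#   
######.#   
           
           
           

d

##         
..         
..         
...##.##   
...##.##   
.....@..   
#####.##   
#####.##   
           
           
           

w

##         
##         
..         
.. ##.##   
...##.##   
...##@##   
........   
#####.##   
#####.##   
           
           

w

           
##         
##         
.. ##.##   
.. ##.##   
...##@##   
...##.##   
........   
#####.##   
#####.##   
           

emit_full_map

#####      
#####      
##... ##.##
##... ##.##
##....##@##
##....##.##
...........
########.##
########.##

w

           
           
##         
## ##.##   
.. ##.##   
.. ##@##   
...##.##   
...##.##   
........   
#####.##   
#####.##   

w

           
           
           
## ..+.#   
## ##.##   
.. ##@##   
.. ##.##   
...##.##   
...##.##   
........   
#####.##   

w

           
           
           
   ....#   
## ..+.#   
## ##@##   
.. ##.##   
.. ##.##   
...##.##   
...##.##   
........   

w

           
           
           
   .....   
   ....#   
## ..@.#   
## ##.##   
.. ##.##   
.. ##.##   
...##.##   
...##.##   

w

           
           
           
   ....#   
   .....   
   ..@.#   
## ..+.#   
## ##.##   
.. ##.##   
.. ##.##   
...##.##   

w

           
           
           
   ....#   
   ....#   
   ..@..   
   ....#   
## ..+.#   
## ##.##   
.. ##.##   
.. ##.##   

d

           
           
           
  ....##   
  ....##   
  ...@..   
  ....##   
# ..+.##   
# ##.##    
. ##.##    
. ##.##    

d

           
           
           
 ....###   
 ....###   
 ....@..   
 ....###   
 ..+.###   
 ##.##     
 ##.##     
 ##.##     

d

           
           
           
....####   
....####   
.....@..   
....####   
..+.####   
##.##      
##.##      
##.##      

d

           
           
           
...#####   
...#####   
.....@..   
...#####   
.+.#####   
#.##       
#.##       
#.##       

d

           
           
           
..######   
..######   
.....@..   
..######   
+.######   
.##        
.##        
.##        

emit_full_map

      ....######
      ....######
      .......@..
      ....######
##### ..+.######
##### ##.##     
##... ##.##     
##... ##.##     
##....##.##     
##....##.##     
...........     
########.##     
########.##     


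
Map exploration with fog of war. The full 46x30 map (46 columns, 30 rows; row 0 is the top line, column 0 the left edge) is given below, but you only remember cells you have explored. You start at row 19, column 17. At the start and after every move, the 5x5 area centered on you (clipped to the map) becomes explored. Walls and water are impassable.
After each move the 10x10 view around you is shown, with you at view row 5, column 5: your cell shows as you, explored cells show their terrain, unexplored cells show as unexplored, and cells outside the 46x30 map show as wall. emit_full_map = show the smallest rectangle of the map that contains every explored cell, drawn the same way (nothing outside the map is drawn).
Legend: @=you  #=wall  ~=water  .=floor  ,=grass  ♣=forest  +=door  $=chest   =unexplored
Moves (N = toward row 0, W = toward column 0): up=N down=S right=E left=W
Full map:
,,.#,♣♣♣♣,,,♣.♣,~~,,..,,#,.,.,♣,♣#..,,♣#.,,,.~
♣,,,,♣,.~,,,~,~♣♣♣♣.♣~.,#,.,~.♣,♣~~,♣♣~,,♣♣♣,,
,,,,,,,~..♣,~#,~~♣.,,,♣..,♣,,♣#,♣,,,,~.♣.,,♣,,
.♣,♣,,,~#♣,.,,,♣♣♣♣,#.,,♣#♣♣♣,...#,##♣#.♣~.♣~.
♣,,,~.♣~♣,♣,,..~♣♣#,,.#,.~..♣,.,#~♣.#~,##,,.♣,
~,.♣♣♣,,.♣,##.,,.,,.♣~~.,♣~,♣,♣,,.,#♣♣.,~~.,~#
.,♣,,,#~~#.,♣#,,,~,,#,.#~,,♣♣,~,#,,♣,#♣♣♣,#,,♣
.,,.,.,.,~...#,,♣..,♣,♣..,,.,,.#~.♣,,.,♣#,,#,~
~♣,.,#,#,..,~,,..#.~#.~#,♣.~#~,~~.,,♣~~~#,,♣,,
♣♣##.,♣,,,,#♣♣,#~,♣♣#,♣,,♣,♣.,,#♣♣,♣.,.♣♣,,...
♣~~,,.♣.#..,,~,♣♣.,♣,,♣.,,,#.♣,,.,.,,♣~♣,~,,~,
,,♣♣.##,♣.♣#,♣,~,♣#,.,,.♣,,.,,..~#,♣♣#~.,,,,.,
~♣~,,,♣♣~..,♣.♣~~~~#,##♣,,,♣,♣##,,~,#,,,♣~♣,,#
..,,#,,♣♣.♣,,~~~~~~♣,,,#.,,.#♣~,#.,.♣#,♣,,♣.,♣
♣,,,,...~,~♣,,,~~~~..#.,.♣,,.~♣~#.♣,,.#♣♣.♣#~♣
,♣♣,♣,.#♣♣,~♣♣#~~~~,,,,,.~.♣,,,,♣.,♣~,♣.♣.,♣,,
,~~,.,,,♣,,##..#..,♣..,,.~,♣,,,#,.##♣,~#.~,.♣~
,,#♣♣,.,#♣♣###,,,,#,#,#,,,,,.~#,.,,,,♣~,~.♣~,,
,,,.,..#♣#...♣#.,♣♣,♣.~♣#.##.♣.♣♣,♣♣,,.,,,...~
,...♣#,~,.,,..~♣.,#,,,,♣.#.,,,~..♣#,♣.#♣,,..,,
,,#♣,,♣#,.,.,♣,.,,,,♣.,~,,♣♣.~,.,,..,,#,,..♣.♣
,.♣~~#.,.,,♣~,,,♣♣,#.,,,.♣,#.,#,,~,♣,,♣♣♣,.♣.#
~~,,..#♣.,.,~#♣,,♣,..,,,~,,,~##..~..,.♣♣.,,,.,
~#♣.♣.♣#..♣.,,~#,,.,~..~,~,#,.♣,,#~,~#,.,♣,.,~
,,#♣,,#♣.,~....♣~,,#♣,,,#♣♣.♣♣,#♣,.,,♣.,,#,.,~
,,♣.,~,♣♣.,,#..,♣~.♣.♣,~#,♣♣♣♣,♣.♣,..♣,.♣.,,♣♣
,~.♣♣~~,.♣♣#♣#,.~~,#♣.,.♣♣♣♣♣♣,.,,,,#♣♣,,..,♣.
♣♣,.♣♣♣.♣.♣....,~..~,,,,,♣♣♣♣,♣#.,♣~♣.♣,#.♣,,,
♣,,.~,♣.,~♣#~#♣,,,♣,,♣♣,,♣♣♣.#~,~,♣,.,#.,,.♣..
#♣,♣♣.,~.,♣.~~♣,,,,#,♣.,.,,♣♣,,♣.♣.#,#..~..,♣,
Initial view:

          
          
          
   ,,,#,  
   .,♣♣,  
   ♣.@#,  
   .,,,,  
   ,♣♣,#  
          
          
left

          
          
          
   ,,,,#, 
   #.,♣♣, 
   ~♣@,#, 
   ,.,,,, 
   ,,♣♣,# 
          
          

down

          
          
   ,,,,#, 
   #.,♣♣, 
   ~♣.,#, 
   ,.@,,, 
   ,,♣♣,# 
   ♣,,♣,  
          
          

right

          
          
  ,,,,#,  
  #.,♣♣,  
  ~♣.,#,  
  ,.,@,,  
  ,,♣♣,#  
  ♣,,♣,.  
          
          

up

          
          
          
  ,,,,#,  
  #.,♣♣,  
  ~♣.@#,  
  ,.,,,,  
  ,,♣♣,#  
  ♣,,♣,.  
          

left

          
          
          
   ,,,,#, 
   #.,♣♣, 
   ~♣@,#, 
   ,.,,,, 
   ,,♣♣,# 
   ♣,,♣,. 
          

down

          
          
   ,,,,#, 
   #.,♣♣, 
   ~♣.,#, 
   ,.@,,, 
   ,,♣♣,# 
   ♣,,♣,. 
          
          

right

          
          
  ,,,,#,  
  #.,♣♣,  
  ~♣.,#,  
  ,.,@,,  
  ,,♣♣,#  
  ♣,,♣,.  
          
          

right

          
          
 ,,,,#,   
 #.,♣♣,♣  
 ~♣.,#,,  
 ,.,,@,♣  
 ,,♣♣,#.  
 ♣,,♣,..  
          
          

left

          
          
  ,,,,#,  
  #.,♣♣,♣ 
  ~♣.,#,, 
  ,.,@,,♣ 
  ,,♣♣,#. 
  ♣,,♣,.. 
          
          

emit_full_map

,,,,#, 
#.,♣♣,♣
~♣.,#,,
,.,@,,♣
,,♣♣,#.
♣,,♣,..

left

          
          
   ,,,,#, 
   #.,♣♣,♣
   ~♣.,#,,
   ,.@,,,♣
   ,,♣♣,#.
   ♣,,♣,..
          
          

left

          
          
    ,,,,#,
   ♣#.,♣♣,
   .~♣.,#,
   ♣,@,,,,
   ,,,♣♣,#
   #♣,,♣,.
          
          

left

          
          
     ,,,,#
   .♣#.,♣♣
   ..~♣.,#
   ,♣@.,,,
   ~,,,♣♣,
   ~#♣,,♣,
          
          

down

          
     ,,,,#
   .♣#.,♣♣
   ..~♣.,#
   ,♣,.,,,
   ~,@,♣♣,
   ~#♣,,♣,
   ,,~#,  
          
          

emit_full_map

  ,,,,#, 
.♣#.,♣♣,♣
..~♣.,#,,
,♣,.,,,,♣
~,@,♣♣,#.
~#♣,,♣,..
,,~#,    

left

          
      ,,,,
    .♣#.,♣
   ,..~♣.,
   .,♣,.,,
   ♣~@,,♣♣
   ,~#♣,,♣
   .,,~#, 
          
          

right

          
     ,,,,#
   .♣#.,♣♣
  ,..~♣.,#
  .,♣,.,,,
  ♣~,@,♣♣,
  ,~#♣,,♣,
  .,,~#,  
          
          

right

          
    ,,,,#,
  .♣#.,♣♣,
 ,..~♣.,#,
 .,♣,.,,,,
 ♣~,,@♣♣,#
 ,~#♣,,♣,.
 .,,~#,,  
          
          

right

          
   ,,,,#, 
 .♣#.,♣♣,♣
,..~♣.,#,,
.,♣,.,,,,♣
♣~,,,@♣,#.
,~#♣,,♣,..
.,,~#,,.  
          
          

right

          
  ,,,,#,  
.♣#.,♣♣,♣ 
..~♣.,#,, 
,♣,.,,,,♣ 
~,,,♣@,#. 
~#♣,,♣,.. 
,,~#,,.,  
          
          

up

          
          
  ,,,,#,  
.♣#.,♣♣,♣ 
..~♣.,#,, 
,♣,.,@,,♣ 
~,,,♣♣,#. 
~#♣,,♣,.. 
,,~#,,.,  
          

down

          
  ,,,,#,  
.♣#.,♣♣,♣ 
..~♣.,#,, 
,♣,.,,,,♣ 
~,,,♣@,#. 
~#♣,,♣,.. 
,,~#,,.,  
          
          

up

          
          
  ,,,,#,  
.♣#.,♣♣,♣ 
..~♣.,#,, 
,♣,.,@,,♣ 
~,,,♣♣,#. 
~#♣,,♣,.. 
,,~#,,.,  
          


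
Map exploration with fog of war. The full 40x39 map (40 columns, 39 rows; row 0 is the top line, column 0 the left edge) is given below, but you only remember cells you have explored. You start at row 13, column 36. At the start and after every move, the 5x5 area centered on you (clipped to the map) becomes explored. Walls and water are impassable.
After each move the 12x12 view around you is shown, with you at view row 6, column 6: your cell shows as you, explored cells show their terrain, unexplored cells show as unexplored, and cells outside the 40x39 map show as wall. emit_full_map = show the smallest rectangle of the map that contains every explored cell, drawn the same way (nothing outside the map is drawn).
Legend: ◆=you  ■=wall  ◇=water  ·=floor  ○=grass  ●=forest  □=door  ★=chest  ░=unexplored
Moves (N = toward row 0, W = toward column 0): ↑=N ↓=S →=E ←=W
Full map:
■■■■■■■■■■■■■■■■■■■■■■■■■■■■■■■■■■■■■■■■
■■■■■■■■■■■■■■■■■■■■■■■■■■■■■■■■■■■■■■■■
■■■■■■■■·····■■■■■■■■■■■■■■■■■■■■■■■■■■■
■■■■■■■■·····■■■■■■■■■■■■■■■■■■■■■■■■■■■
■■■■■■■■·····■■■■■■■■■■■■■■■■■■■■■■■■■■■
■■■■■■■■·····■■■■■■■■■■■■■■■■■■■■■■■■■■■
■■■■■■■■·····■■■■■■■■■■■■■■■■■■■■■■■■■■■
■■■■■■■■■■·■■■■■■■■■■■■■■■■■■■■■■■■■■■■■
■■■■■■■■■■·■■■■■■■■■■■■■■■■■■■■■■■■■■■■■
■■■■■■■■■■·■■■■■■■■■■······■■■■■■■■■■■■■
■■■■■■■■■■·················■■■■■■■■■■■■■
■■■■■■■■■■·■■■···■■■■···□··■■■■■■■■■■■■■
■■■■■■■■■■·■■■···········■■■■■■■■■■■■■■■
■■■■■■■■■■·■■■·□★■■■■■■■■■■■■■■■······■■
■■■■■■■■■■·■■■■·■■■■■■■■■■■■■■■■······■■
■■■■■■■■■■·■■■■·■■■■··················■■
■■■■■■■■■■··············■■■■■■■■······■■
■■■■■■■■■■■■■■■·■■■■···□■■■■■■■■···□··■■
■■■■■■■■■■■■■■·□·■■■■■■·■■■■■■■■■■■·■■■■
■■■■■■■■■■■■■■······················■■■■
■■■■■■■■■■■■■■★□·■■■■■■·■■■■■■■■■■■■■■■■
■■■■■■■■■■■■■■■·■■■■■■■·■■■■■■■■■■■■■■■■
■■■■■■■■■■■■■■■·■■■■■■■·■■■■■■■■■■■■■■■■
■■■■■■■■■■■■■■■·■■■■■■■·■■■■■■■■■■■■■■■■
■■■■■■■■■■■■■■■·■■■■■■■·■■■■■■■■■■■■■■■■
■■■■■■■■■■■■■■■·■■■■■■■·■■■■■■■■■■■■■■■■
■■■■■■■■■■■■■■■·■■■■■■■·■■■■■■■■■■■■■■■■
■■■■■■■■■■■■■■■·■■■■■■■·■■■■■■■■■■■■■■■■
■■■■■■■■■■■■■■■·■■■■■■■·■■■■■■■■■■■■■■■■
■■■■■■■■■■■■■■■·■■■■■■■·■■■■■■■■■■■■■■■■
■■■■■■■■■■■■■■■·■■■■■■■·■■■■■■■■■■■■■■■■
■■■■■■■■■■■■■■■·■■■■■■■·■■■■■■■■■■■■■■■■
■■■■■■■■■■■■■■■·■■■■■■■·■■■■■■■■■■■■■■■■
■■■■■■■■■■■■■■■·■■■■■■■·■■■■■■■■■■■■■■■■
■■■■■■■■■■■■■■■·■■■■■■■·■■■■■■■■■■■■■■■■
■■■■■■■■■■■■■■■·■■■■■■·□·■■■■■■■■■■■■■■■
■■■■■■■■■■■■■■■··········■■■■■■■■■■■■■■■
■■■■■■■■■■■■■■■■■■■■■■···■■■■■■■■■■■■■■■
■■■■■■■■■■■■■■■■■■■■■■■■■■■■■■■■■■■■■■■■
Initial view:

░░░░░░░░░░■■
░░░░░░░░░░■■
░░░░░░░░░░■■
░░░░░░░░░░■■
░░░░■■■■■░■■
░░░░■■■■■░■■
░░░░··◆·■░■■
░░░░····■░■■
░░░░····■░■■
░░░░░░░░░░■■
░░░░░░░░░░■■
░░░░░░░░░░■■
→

░░░░░░░░░■■■
░░░░░░░░░■■■
░░░░░░░░░■■■
░░░░░░░░░■■■
░░░■■■■■■■■■
░░░■■■■■■■■■
░░░···◆■■■■■
░░░····■■■■■
░░░····■■■■■
░░░░░░░░░■■■
░░░░░░░░░■■■
░░░░░░░░░■■■

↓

░░░░░░░░░■■■
░░░░░░░░░■■■
░░░░░░░░░■■■
░░░■■■■■■■■■
░░░■■■■■■■■■
░░░····■■■■■
░░░···◆■■■■■
░░░····■■■■■
░░░░···■■■■■
░░░░░░░░░■■■
░░░░░░░░░■■■
░░░░░░░░░■■■

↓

░░░░░░░░░■■■
░░░░░░░░░■■■
░░░■■■■■■■■■
░░░■■■■■■■■■
░░░····■■■■■
░░░····■■■■■
░░░···◆■■■■■
░░░░···■■■■■
░░░░□··■■■■■
░░░░░░░░░■■■
░░░░░░░░░■■■
░░░░░░░░░■■■

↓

░░░░░░░░░■■■
░░░■■■■■■■■■
░░░■■■■■■■■■
░░░····■■■■■
░░░····■■■■■
░░░····■■■■■
░░░░··◆■■■■■
░░░░□··■■■■■
░░░░·■■■■■■■
░░░░░░░░░■■■
░░░░░░░░░■■■
░░░░░░░░░■■■

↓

░░░■■■■■■■■■
░░░■■■■■■■■■
░░░····■■■■■
░░░····■■■■■
░░░····■■■■■
░░░░···■■■■■
░░░░□·◆■■■■■
░░░░·■■■■■■■
░░░░·■■■■■■■
░░░░░░░░░■■■
░░░░░░░░░■■■
░░░░░░░░░■■■

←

░░░░■■■■■■■■
░░░░■■■■■■■■
░░░░····■■■■
░░░░····■■■■
░░░░····■■■■
░░░░····■■■■
░░░░·□◆·■■■■
░░░░■·■■■■■■
░░░░··■■■■■■
░░░░░░░░░░■■
░░░░░░░░░░■■
░░░░░░░░░░■■

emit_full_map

■■■■■■
■■■■■■
····■■
····■■
····■■
····■■
·□◆·■■
■·■■■■
··■■■■

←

░░░░░■■■■■■■
░░░░░■■■■■■■
░░░░░····■■■
░░░░░····■■■
░░░░·····■■■
░░░░·····■■■
░░░░··◆··■■■
░░░░■■·■■■■■
░░░░···■■■■■
░░░░░░░░░░░■
░░░░░░░░░░░■
░░░░░░░░░░░■

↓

░░░░░■■■■■■■
░░░░░····■■■
░░░░░····■■■
░░░░·····■■■
░░░░·····■■■
░░░░··□··■■■
░░░░■■◆■■■■■
░░░░···■■■■■
░░░░■■■■■░░■
░░░░░░░░░░░■
░░░░░░░░░░░■
░░░░░░░░░░░■

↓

░░░░░····■■■
░░░░░····■■■
░░░░·····■■■
░░░░·····■■■
░░░░··□··■■■
░░░░■■·■■■■■
░░░░··◆■■■■■
░░░░■■■■■░░■
░░░░■■■■■░░■
░░░░░░░░░░░■
░░░░░░░░░░░■
░░░░░░░░░░░■

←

░░░░░░····■■
░░░░░░····■■
░░░░░·····■■
░░░░░·····■■
░░░░···□··■■
░░░░■■■·■■■■
░░░░··◆·■■■■
░░░░■■■■■■░░
░░░░■■■■■■░░
░░░░░░░░░░░░
░░░░░░░░░░░░
░░░░░░░░░░░░

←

░░░░░░░····■
░░░░░░░····■
░░░░░░·····■
░░░░░░·····■
░░░░■···□··■
░░░░■■■■·■■■
░░░░··◆··■■■
░░░░■■■■■■■░
░░░░■■■■■■■░
░░░░░░░░░░░░
░░░░░░░░░░░░
░░░░░░░░░░░░

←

░░░░░░░░····
░░░░░░░░····
░░░░░░░·····
░░░░░░░·····
░░░░■■···□··
░░░░■■■■■·■■
░░░░··◆···■■
░░░░■■■■■■■■
░░░░■■■■■■■■
░░░░░░░░░░░░
░░░░░░░░░░░░
░░░░░░░░░░░░

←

░░░░░░░░░···
░░░░░░░░░···
░░░░░░░░····
░░░░░░░░····
░░░░■■■···□·
░░░░■■■■■■·■
░░░░··◆····■
░░░░■■■■■■■■
░░░░■■■■■■■■
░░░░░░░░░░░░
░░░░░░░░░░░░
░░░░░░░░░░░░

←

░░░░░░░░░░··
░░░░░░░░░░··
░░░░░░░░░···
░░░░░░░░░···
░░░░■■■■···□
░░░░■■■■■■■·
░░░░··◆·····
░░░░■■■■■■■■
░░░░■■■■■■■■
░░░░░░░░░░░░
░░░░░░░░░░░░
░░░░░░░░░░░░

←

░░░░░░░░░░░·
░░░░░░░░░░░·
░░░░░░░░░░··
░░░░░░░░░░··
░░░░■■■■■···
░░░░■■■■■■■■
░░░░··◆·····
░░░░■■■■■■■■
░░░░■■■■■■■■
░░░░░░░░░░░░
░░░░░░░░░░░░
░░░░░░░░░░░░

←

░░░░░░░░░░░░
░░░░░░░░░░░░
░░░░░░░░░░░·
░░░░░░░░░░░·
░░░░■■■■■■··
░░░░■■■■■■■■
░░░░··◆·····
░░░░■■■■■■■■
░░░░■■■■■■■■
░░░░░░░░░░░░
░░░░░░░░░░░░
░░░░░░░░░░░░

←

░░░░░░░░░░░░
░░░░░░░░░░░░
░░░░░░░░░░░░
░░░░░░░░░░░░
░░░░■■■■■■■·
░░░░■■■■■■■■
░░░░··◆·····
░░░░■■■■■■■■
░░░░■■■■■■■■
░░░░░░░░░░░░
░░░░░░░░░░░░
░░░░░░░░░░░░

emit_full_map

░░░░░░░░░■■■■■■
░░░░░░░░░■■■■■■
░░░░░░░░░····■■
░░░░░░░░░····■■
░░░░░░░░·····■■
░░░░░░░░·····■■
■■■■■■■···□··■■
■■■■■■■■■■·■■■■
··◆········■■■■
■■■■■■■■■■■■■░░
■■■■■■■■■■■■■░░

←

░░░░░░░░░░░░
░░░░░░░░░░░░
░░░░░░░░░░░░
░░░░░░░░░░░░
░░░░■■■■■■■■
░░░░■■■■■■■■
░░░░··◆·····
░░░░■■■■■■■■
░░░░■■■■■■■■
░░░░░░░░░░░░
░░░░░░░░░░░░
░░░░░░░░░░░░

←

░░░░░░░░░░░░
░░░░░░░░░░░░
░░░░░░░░░░░░
░░░░░░░░░░░░
░░░░□■■■■■■■
░░░░·■■■■■■■
░░░░··◆·····
░░░░·■■■■■■■
░░░░·■■■■■■■
░░░░░░░░░░░░
░░░░░░░░░░░░
░░░░░░░░░░░░

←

░░░░░░░░░░░░
░░░░░░░░░░░░
░░░░░░░░░░░░
░░░░░░░░░░░░
░░░░·□■■■■■■
░░░░■·■■■■■■
░░░░··◆·····
░░░░■·■■■■■■
░░░░■·■■■■■■
░░░░░░░░░░░░
░░░░░░░░░░░░
░░░░░░░░░░░░

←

░░░░░░░░░░░░
░░░░░░░░░░░░
░░░░░░░░░░░░
░░░░░░░░░░░░
░░░░··□■■■■■
░░░░■■·■■■■■
░░░░··◆·····
░░░░■■·■■■■■
░░░░■■·■■■■■
░░░░░░░░░░░░
░░░░░░░░░░░░
░░░░░░░░░░░░

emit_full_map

░░░░░░░░░░░░░■■■■■■
░░░░░░░░░░░░░■■■■■■
░░░░░░░░░░░░░····■■
░░░░░░░░░░░░░····■■
░░░░░░░░░░░░·····■■
░░░░░░░░░░░░·····■■
··□■■■■■■■■···□··■■
■■·■■■■■■■■■■■·■■■■
··◆············■■■■
■■·■■■■■■■■■■■■■■░░
■■·■■■■■■■■■■■■■■░░
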